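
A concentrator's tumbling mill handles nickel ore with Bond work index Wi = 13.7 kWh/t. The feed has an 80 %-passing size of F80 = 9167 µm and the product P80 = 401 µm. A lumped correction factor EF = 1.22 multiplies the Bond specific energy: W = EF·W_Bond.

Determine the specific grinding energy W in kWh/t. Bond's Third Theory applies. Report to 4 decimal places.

W = 6.6009 kWh/t

Bond:  W = 10 Wi (1/√P − 1/√F)
1/√401 = 0.049938;  1/√9167 = 0.010444
W = 10·13.7·(0.049938 − 0.010444) = 5.4106 kWh/t
Corrected W = EF·W_Bond = 1.22·5.4106 = 6.6009 kWh/t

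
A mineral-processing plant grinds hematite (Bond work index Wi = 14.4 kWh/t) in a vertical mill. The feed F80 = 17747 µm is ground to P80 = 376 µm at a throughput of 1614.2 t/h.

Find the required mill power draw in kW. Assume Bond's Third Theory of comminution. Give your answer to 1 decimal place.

P = 10242.6 kW

W = 10·Wi·[P80^(−½) − F80^(−½)]
W = 10·14.4·(1/√376 − 1/√17747) = 10·14.4·(0.044065) = 6.3453 kWh/t
P = W·T = 6.3453·1614.2 = 10242.6 kW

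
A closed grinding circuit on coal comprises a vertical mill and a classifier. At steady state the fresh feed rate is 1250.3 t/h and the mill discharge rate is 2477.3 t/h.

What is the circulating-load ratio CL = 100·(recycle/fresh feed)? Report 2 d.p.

Discharge = new feed + return, hence
R = M − F = 2477.3 − 1250.3 = 1227.0 t/h
CL = 100·R/F = 100·1227.0/1250.3 = 98.14 %

CL = 98.14 %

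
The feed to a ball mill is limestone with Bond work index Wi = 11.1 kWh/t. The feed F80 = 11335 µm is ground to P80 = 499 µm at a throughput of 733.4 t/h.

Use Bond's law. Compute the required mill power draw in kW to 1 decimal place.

W = 10 Wi (P80^-0.5 − F80^-0.5)
W = 10·11.1·(1/√499 − 1/√11335) = 10·11.1·(0.035373) = 3.9265 kWh/t
Mill draw = 3.9265 × 733.4 = 2879.7 kW

P = 2879.7 kW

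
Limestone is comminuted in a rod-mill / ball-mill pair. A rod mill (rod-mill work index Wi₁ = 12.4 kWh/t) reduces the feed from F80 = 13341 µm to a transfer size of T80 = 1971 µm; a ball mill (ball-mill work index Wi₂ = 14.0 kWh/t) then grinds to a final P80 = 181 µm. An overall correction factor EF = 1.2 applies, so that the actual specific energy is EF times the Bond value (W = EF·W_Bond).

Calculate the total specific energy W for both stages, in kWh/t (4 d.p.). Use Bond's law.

W = 10.7666 kWh/t

W_Bond = 10·Wi·(1/√P₈₀ − 1/√F₈₀)
Stage 1 (13341→1971 µm, Wi₁=12.4): W₁ = 10·12.4·(0.022525 − 0.008658) = 1.7195 kWh/t
Stage 2 (1971→181 µm, Wi₂=14.0): W₂ = 10·14.0·(0.074329 − 0.022525) = 7.2527 kWh/t
W = W₁ + W₂ = 1.7195 + 7.2527 = 8.9722 kWh/t
W_actual = 1.2 × 8.9722 = 10.7666 kWh/t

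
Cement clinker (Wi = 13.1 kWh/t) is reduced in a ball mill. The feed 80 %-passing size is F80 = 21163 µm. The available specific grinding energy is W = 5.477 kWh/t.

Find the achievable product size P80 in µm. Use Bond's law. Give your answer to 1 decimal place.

W = 10·Wi·[P80^(−½) − F80^(−½)]
P80^-0.5 = F80^-0.5 + W/(10 Wi)
  = 5.4770/(10·13.1) + 1/√21163 = 0.041809 + 0.006874 = 0.048683
P80 = (1/0.048683)² = 20.5410² = 421.93 µm

P80 = 421.9 µm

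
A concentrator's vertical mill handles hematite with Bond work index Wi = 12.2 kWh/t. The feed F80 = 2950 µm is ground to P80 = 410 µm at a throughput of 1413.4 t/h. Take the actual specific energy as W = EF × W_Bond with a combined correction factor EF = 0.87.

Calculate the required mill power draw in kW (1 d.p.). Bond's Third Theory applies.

P = 4646.8 kW

W = 10 Wi (1/√P80 − 1/√F80)  [Bond]
W = 10·12.2·(1/√410 − 1/√2950) = 10·12.2·(0.030975) = 3.7789 kWh/t
With EF = 0.87: W = 3.7789·0.87 = 3.2877 kWh/t
Power = W × throughput = 3.2877 kWh/t × 1413.4 t/h = 4646.8 kW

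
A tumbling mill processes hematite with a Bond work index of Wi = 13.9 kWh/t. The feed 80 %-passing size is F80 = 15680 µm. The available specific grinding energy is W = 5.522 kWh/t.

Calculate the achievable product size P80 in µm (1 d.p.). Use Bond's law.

W = 10·Wi·[P80^(−½) − F80^(−½)]
P80^(−½) = W/(10 Wi) + F80^(−½)
  = 5.5220/(10·13.9) + 1/√15680 = 0.039727 + 0.007986 = 0.047713
P80 = (1/0.047713)² = 20.9588² = 439.27 µm

P80 = 439.3 µm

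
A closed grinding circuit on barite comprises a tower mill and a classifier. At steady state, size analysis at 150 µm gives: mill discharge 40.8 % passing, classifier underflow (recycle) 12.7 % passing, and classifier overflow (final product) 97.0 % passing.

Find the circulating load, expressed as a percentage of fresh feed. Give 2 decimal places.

Classifier node, passing 150 µm:
r = (o − d)/(d − u)
r = (97.0 − 40.8)/(40.8 − 12.7) = 56.2/28.1 = 2.0000
CL = 100·r = 200.00 %

CL = 200.00 %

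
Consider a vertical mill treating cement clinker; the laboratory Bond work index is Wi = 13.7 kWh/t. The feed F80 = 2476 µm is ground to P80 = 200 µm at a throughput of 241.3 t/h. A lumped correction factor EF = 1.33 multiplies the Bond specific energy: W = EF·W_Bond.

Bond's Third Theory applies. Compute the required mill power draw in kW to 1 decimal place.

W = 10 Wi (P80^-0.5 − F80^-0.5)
W = 10·13.7·(1/√200 − 1/√2476) = 10·13.7·(0.050614) = 6.9341 kWh/t
Apply correction: 6.9341 × 1.33 = 9.2224 kWh/t
Power = W × throughput = 9.2224 kWh/t × 241.3 t/h = 2225.4 kW

P = 2225.4 kW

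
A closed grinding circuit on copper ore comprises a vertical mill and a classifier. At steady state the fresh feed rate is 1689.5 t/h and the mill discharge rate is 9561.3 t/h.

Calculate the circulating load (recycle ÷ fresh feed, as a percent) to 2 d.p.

M = F + R at steady state, so:
R = M − F = 9561.3 − 1689.5 = 7871.8 t/h
CL = 100·R/F = 100·7871.8/1689.5 = 465.92 %

CL = 465.92 %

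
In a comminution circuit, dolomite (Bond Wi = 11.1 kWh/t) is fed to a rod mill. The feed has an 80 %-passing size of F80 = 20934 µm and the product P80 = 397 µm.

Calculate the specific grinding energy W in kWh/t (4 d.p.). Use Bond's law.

W = 4.8038 kWh/t

W = 10 Wi (1/√P80 − 1/√F80)  [Bond]
1/√397 = 0.050189;  1/√20934 = 0.006912
W = 10·11.1·(0.050189 − 0.006912) = 4.8038 kWh/t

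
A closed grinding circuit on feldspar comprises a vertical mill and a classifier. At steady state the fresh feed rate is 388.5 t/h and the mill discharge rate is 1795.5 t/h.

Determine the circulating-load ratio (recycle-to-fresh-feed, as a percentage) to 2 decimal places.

Discharge = new feed + return, hence
R = M − F = 1795.5 − 388.5 = 1407.0 t/h
CL = 100·R/F = 100·1407.0/388.5 = 362.16 %

CL = 362.16 %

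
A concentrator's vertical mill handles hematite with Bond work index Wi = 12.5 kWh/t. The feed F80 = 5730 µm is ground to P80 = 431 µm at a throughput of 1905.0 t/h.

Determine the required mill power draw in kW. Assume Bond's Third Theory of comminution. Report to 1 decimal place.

W = 10 Wi (1/√P80 − 1/√F80)  [Bond]
W = 10·12.5·(1/√431 − 1/√5730) = 10·12.5·(0.034958) = 4.3697 kWh/t
Mill draw = 4.3697 × 1905.0 = 8324.3 kW

P = 8324.3 kW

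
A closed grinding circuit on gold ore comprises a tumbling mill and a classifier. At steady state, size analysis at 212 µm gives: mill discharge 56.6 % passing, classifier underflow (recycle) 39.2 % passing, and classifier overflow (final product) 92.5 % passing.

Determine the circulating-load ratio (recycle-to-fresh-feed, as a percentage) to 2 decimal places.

CL = 206.32 %

Mass balance on the −212 µm fraction:
(1+r)d = ru + o → r = (o−d)/(d−u)
r = (92.5 − 56.6)/(56.6 − 39.2) = 35.9/17.4 = 2.0632
CL = 100·r = 206.32 %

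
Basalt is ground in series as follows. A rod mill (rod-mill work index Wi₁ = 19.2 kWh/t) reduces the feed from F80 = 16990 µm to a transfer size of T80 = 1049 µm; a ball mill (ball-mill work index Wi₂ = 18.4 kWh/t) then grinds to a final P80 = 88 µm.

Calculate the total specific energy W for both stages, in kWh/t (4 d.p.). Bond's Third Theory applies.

W = 18.3885 kWh/t

Bond:  W = 10 Wi (1/√P − 1/√F)
Stage 1 (16990→1049 µm, Wi₁=19.2): W₁ = 10·19.2·(0.030875 − 0.007672) = 4.4551 kWh/t
Stage 2 (1049→88 µm, Wi₂=18.4): W₂ = 10·18.4·(0.106600 − 0.030875) = 13.9334 kWh/t
W = W₁ + W₂ = 4.4551 + 13.9334 = 18.3885 kWh/t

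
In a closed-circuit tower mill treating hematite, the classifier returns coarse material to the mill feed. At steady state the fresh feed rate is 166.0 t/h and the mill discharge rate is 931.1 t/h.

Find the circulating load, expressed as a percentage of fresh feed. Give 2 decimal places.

Discharge = new feed + return, hence
R = M − F = 931.1 − 166.0 = 765.1 t/h
CL = 100·R/F = 100·765.1/166.0 = 460.90 %

CL = 460.90 %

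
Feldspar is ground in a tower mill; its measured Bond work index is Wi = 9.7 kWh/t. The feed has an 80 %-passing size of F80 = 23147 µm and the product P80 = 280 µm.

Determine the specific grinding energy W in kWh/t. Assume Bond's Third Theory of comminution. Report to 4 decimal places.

W = 10 Wi (P80^-0.5 − F80^-0.5)
1/√280 = 0.059761;  1/√23147 = 0.006573
W = 10·9.7·(0.059761 − 0.006573) = 5.1593 kWh/t

W = 5.1593 kWh/t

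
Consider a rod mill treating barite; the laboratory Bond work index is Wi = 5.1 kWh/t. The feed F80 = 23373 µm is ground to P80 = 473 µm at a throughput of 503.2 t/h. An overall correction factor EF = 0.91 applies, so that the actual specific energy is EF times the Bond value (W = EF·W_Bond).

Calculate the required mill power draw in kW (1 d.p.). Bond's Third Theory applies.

P = 921.0 kW

W_Bond = 10·Wi·(1/√P₈₀ − 1/√F₈₀)
W = 10·5.1·(1/√473 − 1/√23373) = 10·5.1·(0.039439) = 2.0114 kWh/t
Corrected W = EF·W_Bond = 0.91·2.0114 = 1.8304 kWh/t
Power = W × throughput = 1.8304 kWh/t × 503.2 t/h = 921.0 kW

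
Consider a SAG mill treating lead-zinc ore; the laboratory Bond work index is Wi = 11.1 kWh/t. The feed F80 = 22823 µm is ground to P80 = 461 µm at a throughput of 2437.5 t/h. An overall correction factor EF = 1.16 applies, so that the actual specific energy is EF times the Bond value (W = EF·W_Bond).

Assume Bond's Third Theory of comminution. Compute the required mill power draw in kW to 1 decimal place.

P = 12540.1 kW

W = 10·Wi·[P80^(−½) − F80^(−½)]
W = 10·11.1·(1/√461 − 1/√22823) = 10·11.1·(0.039955) = 4.4350 kWh/t
Apply correction: 4.4350 × 1.16 = 5.1446 kWh/t
Mill draw = 5.1446 × 2437.5 = 12540.1 kW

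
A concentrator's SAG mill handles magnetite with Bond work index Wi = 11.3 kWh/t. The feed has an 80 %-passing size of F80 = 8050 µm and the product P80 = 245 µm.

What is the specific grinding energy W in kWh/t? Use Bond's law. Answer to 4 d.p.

W = 5.9599 kWh/t

W = 10 Wi (1/√P80 − 1/√F80)  [Bond]
1/√245 = 0.063888;  1/√8050 = 0.011146
W = 10·11.3·(0.063888 − 0.011146) = 5.9599 kWh/t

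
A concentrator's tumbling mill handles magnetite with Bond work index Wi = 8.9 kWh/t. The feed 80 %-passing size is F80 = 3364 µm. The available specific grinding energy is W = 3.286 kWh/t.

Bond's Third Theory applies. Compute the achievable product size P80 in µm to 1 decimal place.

P80 = 340.9 µm

W = 10 Wi / √P80 − 10 Wi / √F80
P80^-0.5 = F80^-0.5 + W/(10 Wi)
  = 3.2860/(10·8.9) + 1/√3364 = 0.036921 + 0.017241 = 0.054163
P80 = (1/0.054163)² = 18.4629² = 340.88 µm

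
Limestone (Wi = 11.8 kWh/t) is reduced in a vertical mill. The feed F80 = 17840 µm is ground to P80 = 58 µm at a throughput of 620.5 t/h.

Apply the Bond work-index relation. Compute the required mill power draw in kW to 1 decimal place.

W = 10 Wi / √P80 − 10 Wi / √F80
W = 10·11.8·(1/√58 − 1/√17840) = 10·11.8·(0.123820) = 14.6107 kWh/t
Power = W × throughput = 14.6107 kWh/t × 620.5 t/h = 9065.9 kW

P = 9065.9 kW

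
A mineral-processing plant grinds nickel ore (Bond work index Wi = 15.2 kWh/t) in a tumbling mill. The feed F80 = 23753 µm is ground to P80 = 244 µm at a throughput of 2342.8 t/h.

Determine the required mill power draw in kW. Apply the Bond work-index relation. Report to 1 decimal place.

W_Bond = 10·Wi·(1/√P₈₀ − 1/√F₈₀)
W = 10·15.2·(1/√244 − 1/√23753) = 10·15.2·(0.057530) = 8.7446 kWh/t
Power = W × throughput = 8.7446 kWh/t × 2342.8 t/h = 20486.8 kW

P = 20486.8 kW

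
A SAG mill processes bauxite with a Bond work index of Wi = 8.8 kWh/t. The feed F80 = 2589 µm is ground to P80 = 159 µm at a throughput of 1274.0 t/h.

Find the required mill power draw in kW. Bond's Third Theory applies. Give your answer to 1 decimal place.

W = 10 Wi / √P80 − 10 Wi / √F80
W = 10·8.8·(1/√159 − 1/√2589) = 10·8.8·(0.059652) = 5.2494 kWh/t
P_mill = W·ṁ = 5.2494·1274.0 = 6687.7 kW

P = 6687.7 kW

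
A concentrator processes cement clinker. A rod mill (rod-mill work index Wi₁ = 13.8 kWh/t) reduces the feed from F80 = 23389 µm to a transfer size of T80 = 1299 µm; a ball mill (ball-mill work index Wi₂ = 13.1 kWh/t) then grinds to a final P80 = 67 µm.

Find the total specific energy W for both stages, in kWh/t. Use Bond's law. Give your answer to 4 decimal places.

W = 10·Wi·(P80^(-½) − F80^(-½))
Stage 1 (23389→1299 µm, Wi₁=13.8): W₁ = 10·13.8·(0.027746 − 0.006539) = 2.9266 kWh/t
Stage 2 (1299→67 µm, Wi₂=13.1): W₂ = 10·13.1·(0.122169 − 0.027746) = 12.3695 kWh/t
W = W₁ + W₂ = 2.9266 + 12.3695 = 15.2961 kWh/t

W = 15.2961 kWh/t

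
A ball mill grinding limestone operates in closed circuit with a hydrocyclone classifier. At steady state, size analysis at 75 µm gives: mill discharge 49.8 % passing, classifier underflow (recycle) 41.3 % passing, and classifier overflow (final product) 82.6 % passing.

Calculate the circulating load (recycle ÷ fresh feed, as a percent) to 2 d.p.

CL = 385.88 %

Balance %-passing 75 µm (r = R/F):
d + r·d = r·u + o → r(d−u) = o−d
r = (82.6 − 49.8)/(49.8 − 41.3) = 32.8/8.5 = 3.8588
CL = 100·r = 385.88 %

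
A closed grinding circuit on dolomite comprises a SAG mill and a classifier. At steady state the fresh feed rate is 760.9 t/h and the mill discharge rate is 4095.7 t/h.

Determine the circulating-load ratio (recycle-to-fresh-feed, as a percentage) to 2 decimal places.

CL = 438.27 %

Discharge = new feed + return, hence
R = M − F = 4095.7 − 760.9 = 3334.8 t/h
CL = 100·R/F = 100·3334.8/760.9 = 438.27 %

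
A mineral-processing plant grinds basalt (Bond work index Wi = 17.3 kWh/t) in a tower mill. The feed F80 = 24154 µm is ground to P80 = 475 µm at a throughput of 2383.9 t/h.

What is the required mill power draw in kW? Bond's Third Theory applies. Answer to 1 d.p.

W = 10 Wi / √P80 − 10 Wi / √F80
W = 10·17.3·(1/√475 − 1/√24154) = 10·17.3·(0.039449) = 6.8246 kWh/t
P_mill = W·ṁ = 6.8246·2383.9 = 16269.3 kW

P = 16269.3 kW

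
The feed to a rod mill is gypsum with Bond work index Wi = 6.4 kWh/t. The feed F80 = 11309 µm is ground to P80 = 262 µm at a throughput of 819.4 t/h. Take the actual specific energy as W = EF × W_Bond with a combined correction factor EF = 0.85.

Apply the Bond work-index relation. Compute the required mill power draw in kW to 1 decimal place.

W = 10 Wi (P80^-0.5 − F80^-0.5)
W = 10·6.4·(1/√262 − 1/√11309) = 10·6.4·(0.052377) = 3.3521 kWh/t
With EF = 0.85: W = 3.3521·0.85 = 2.8493 kWh/t
Power = W × throughput = 2.8493 kWh/t × 819.4 t/h = 2334.7 kW

P = 2334.7 kW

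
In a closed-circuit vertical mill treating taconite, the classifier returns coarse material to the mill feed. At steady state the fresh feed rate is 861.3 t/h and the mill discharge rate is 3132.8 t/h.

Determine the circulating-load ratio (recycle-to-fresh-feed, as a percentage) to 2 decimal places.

M = F + R at steady state, so:
R = M − F = 3132.8 − 861.3 = 2271.5 t/h
CL = 100·R/F = 100·2271.5/861.3 = 263.73 %

CL = 263.73 %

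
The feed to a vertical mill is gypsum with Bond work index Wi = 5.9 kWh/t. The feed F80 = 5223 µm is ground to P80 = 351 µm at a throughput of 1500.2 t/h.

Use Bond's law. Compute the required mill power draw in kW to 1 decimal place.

Bond:  W = 10 Wi (1/√P − 1/√F)
W = 10·5.9·(1/√351 − 1/√5223) = 10·5.9·(0.039539) = 2.3328 kWh/t
P = W·T = 2.3328·1500.2 = 3499.7 kW

P = 3499.7 kW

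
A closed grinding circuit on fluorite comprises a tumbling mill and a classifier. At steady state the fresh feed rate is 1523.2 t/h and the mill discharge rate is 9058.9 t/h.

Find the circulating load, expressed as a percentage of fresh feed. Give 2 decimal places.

M = F + R at steady state, so:
R = M − F = 9058.9 − 1523.2 = 7535.7 t/h
CL = 100·R/F = 100·7535.7/1523.2 = 494.73 %

CL = 494.73 %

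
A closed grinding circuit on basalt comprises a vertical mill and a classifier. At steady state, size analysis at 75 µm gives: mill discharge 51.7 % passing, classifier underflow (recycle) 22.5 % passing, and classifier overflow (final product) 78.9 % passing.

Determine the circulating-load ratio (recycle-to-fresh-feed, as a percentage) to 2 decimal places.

CL = 93.15 %

Balance %-passing 75 µm (r = R/F):
d + r·d = r·u + o → r(d−u) = o−d
r = (78.9 − 51.7)/(51.7 − 22.5) = 27.2/29.2 = 0.9315
CL = 100·r = 93.15 %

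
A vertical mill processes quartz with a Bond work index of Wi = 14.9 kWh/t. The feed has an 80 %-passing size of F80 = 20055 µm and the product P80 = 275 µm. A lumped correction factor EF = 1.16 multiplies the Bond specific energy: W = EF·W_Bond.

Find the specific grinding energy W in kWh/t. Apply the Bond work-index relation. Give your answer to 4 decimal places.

W = 9.2022 kWh/t

W = 10·Wi·(P80^(-½) − F80^(-½))
1/√275 = 0.060302;  1/√20055 = 0.007061
W = 10·14.9·(0.060302 − 0.007061) = 7.9329 kWh/t
W_actual = 1.16 × 7.9329 = 9.2022 kWh/t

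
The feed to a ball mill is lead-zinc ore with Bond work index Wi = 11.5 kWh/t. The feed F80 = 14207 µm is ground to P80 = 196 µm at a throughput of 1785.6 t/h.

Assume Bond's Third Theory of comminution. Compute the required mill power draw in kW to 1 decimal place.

P = 12944.6 kW

W = 10 Wi (1/√P80 − 1/√F80)  [Bond]
W = 10·11.5·(1/√196 − 1/√14207) = 10·11.5·(0.063039) = 7.2495 kWh/t
P_mill = W·ṁ = 7.2495·1785.6 = 12944.6 kW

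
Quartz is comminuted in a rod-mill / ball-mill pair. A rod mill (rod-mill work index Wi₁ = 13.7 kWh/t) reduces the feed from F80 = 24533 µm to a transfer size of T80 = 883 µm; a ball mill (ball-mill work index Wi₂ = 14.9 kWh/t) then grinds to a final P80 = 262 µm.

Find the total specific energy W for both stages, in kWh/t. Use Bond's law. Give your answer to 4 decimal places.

W = 10 Wi (1/√P80 − 1/√F80)  [Bond]
Stage 1 (24533→883 µm, Wi₁=13.7): W₁ = 10·13.7·(0.033653 − 0.006384) = 3.7357 kWh/t
Stage 2 (883→262 µm, Wi₂=14.9): W₂ = 10·14.9·(0.061780 − 0.033653) = 4.1910 kWh/t
W = W₁ + W₂ = 3.7357 + 4.1910 = 7.9267 kWh/t

W = 7.9267 kWh/t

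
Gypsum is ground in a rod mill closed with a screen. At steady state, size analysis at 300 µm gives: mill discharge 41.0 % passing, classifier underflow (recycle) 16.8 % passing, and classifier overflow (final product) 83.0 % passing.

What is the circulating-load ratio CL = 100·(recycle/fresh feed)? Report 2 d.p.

Two-product formula at 300 µm:
d + r·d = r·u + o → r(d−u) = o−d
r = (83.0 − 41.0)/(41.0 − 16.8) = 42.0/24.2 = 1.7355
CL = 100·r = 173.55 %

CL = 173.55 %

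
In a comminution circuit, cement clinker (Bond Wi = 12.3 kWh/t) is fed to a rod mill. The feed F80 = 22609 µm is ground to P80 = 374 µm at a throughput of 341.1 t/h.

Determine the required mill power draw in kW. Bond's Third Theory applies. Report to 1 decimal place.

P = 1890.4 kW

W = 10·Wi·[P80^(−½) − F80^(−½)]
W = 10·12.3·(1/√374 − 1/√22609) = 10·12.3·(0.045058) = 5.5422 kWh/t
Power = W × throughput = 5.5422 kWh/t × 341.1 t/h = 1890.4 kW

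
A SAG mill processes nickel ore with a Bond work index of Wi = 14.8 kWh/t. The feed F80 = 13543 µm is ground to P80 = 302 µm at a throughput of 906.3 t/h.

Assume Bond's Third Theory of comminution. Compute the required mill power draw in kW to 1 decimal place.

P = 6565.9 kW

Bond: W = 10·Wi·(1/√P80 − 1/√F80)
W = 10·14.8·(1/√302 − 1/√13543) = 10·14.8·(0.048951) = 7.2447 kWh/t
P_mill = W·ṁ = 7.2447·906.3 = 6565.9 kW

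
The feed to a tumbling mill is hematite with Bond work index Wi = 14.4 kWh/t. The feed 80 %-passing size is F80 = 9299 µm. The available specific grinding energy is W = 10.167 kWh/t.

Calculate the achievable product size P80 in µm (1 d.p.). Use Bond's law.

W = 10 Wi (P80^-0.5 − F80^-0.5)
⇒ 1/√P80 = W/(10·Wi) + 1/√F80
  = 10.1670/(10·14.4) + 1/√9299 = 0.070604 + 0.010370 = 0.080974
P80 = (1/0.080974)² = 12.3496² = 152.51 µm

P80 = 152.5 µm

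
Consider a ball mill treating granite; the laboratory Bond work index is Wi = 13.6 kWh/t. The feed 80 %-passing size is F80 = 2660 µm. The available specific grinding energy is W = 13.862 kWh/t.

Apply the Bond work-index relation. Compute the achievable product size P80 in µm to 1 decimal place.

P80 = 67.9 µm

Bond: W = 10·Wi·(1/√P80 − 1/√F80)
⇒ 1/√P80 = W/(10 Wi) + 1/√F80
  = 13.8620/(10·13.6) + 1/√2660 = 0.101926 + 0.019389 = 0.121316
P80 = (1/0.121316)² = 8.2430² = 67.95 µm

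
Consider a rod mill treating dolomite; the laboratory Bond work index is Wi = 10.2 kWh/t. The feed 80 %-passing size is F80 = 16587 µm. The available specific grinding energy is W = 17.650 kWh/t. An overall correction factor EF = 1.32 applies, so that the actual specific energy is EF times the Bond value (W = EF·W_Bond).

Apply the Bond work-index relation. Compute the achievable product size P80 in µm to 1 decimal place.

W = 10·Wi·[P80^(−½) − F80^(−½)]
W_Bond = W / EF = 17.650 / 1.32 = 13.3712 kWh/t
⇒ 1/√P80 = W_Bond/(10 Wi) + 1/√F80
  = 13.3712/(10·10.2) + 1/√16587 = 0.131090 + 0.007765 = 0.138855
P80 = (1/0.138855)² = 7.2018² = 51.87 µm

P80 = 51.9 µm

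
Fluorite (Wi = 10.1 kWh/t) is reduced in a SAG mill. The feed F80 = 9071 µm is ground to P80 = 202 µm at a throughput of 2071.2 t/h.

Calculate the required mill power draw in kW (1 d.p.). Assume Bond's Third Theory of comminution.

W = 10 Wi (P80^-0.5 − F80^-0.5)
W = 10·10.1·(1/√202 − 1/√9071) = 10·10.1·(0.059860) = 6.0459 kWh/t
P = W·T = 6.0459·2071.2 = 12522.2 kW

P = 12522.2 kW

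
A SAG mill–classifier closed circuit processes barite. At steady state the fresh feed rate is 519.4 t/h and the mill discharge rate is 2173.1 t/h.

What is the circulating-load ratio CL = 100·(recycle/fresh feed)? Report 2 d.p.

CL = 318.39 %

Mill node: discharge = fresh + recycle.
R = M − F = 2173.1 − 519.4 = 1653.7 t/h
CL = 100·R/F = 100·1653.7/519.4 = 318.39 %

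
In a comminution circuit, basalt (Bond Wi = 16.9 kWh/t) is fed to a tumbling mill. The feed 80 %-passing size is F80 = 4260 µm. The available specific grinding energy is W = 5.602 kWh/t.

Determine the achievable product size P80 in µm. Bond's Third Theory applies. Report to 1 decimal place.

Bond:  W = 10 Wi (1/√P − 1/√F)
P80^(−½) = W/(10 Wi) + F80^(−½)
  = 5.6020/(10·16.9) + 1/√4260 = 0.033148 + 0.015321 = 0.048469
P80 = (1/0.048469)² = 20.6317² = 425.67 µm

P80 = 425.7 µm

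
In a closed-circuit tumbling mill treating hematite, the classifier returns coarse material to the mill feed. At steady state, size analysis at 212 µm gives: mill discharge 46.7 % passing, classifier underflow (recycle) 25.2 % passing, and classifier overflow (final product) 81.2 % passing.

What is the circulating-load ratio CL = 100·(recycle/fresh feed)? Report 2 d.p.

CL = 160.47 %

Balance %-passing 212 µm (r = R/F):
(1+r)·d = r·u + o ⇒ r = (o−d)/(d−u)
r = (81.2 − 46.7)/(46.7 − 25.2) = 34.5/21.5 = 1.6047
CL = 100·r = 160.47 %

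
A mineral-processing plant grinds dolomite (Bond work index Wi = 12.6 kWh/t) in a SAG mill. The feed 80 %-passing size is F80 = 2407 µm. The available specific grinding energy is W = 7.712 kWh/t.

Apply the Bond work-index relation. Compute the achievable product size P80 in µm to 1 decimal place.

Bond: W = 10·Wi·(1/√P80 − 1/√F80)
⇒ 1/√P80 = W/(10 Wi) + 1/√F80
  = 7.7120/(10·12.6) + 1/√2407 = 0.061206 + 0.020383 = 0.081589
P80 = (1/0.081589)² = 12.2565² = 150.22 µm

P80 = 150.2 µm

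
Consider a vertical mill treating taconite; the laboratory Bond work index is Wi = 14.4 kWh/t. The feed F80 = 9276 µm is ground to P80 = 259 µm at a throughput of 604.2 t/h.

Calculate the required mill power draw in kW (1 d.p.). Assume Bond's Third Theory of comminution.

W = 10·Wi·[P80^(−½) − F80^(−½)]
W = 10·14.4·(1/√259 − 1/√9276) = 10·14.4·(0.051754) = 7.4526 kWh/t
Mill draw = 7.4526 × 604.2 = 4502.9 kW

P = 4502.9 kW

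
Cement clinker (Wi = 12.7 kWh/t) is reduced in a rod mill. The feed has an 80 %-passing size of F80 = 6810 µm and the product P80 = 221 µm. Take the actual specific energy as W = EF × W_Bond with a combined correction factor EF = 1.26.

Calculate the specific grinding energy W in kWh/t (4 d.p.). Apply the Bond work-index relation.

W = 8.8250 kWh/t

W = 10·Wi·[P80^(−½) − F80^(−½)]
1/√221 = 0.067267;  1/√6810 = 0.012118
W = 10·12.7·(0.067267 − 0.012118) = 7.0040 kWh/t
With EF = 1.26: W = 7.0040·1.26 = 8.8250 kWh/t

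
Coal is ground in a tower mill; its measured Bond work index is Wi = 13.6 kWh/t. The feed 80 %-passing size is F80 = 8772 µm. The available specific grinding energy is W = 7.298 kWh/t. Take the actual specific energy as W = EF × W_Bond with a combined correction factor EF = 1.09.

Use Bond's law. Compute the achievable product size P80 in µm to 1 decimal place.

P80 = 278.6 µm

W = 10 Wi (1/√P80 − 1/√F80)  [Bond]
W_Bond = W / EF = 7.298 / 1.09 = 6.6954 kWh/t
P80^(−½) = W_Bond/(10 Wi) + F80^(−½)
  = 6.6954/(10·13.6) + 1/√8772 = 0.049231 + 0.010677 = 0.059908
P80 = (1/0.059908)² = 16.6923² = 278.63 µm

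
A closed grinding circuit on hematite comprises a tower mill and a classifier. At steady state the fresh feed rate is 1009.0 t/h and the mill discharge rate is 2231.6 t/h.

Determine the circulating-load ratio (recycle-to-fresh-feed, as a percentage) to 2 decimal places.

CL = 121.17 %

Discharge = new feed + return, hence
R = M − F = 2231.6 − 1009.0 = 1222.6 t/h
CL = 100·R/F = 100·1222.6/1009.0 = 121.17 %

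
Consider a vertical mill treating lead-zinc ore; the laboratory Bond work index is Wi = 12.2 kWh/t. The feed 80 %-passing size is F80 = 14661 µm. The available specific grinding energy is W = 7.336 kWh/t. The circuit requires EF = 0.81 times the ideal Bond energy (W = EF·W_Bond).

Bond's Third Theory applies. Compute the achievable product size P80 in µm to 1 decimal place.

P80 = 146.9 µm

W = 10 Wi (1/√P80 − 1/√F80)  [Bond]
W_Bond = W / EF = 7.336 / 0.81 = 9.0568 kWh/t
P80^(−½) = W_Bond/(10 Wi) + F80^(−½)
  = 9.0568/(10·12.2) + 1/√14661 = 0.074236 + 0.008259 = 0.082495
P80 = (1/0.082495)² = 12.1220² = 146.94 µm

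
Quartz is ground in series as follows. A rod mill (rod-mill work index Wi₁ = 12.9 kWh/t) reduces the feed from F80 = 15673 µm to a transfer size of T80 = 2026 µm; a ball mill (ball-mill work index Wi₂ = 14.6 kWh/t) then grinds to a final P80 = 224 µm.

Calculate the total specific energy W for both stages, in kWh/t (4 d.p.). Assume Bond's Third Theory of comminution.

W = 8.3469 kWh/t

W = 10·Wi·(P80^(-½) − F80^(-½))
Stage 1 (15673→2026 µm, Wi₁=12.9): W₁ = 10·12.9·(0.022217 − 0.007988) = 1.8355 kWh/t
Stage 2 (2026→224 µm, Wi₂=14.6): W₂ = 10·14.6·(0.066815 − 0.022217) = 6.5114 kWh/t
W = W₁ + W₂ = 1.8355 + 6.5114 = 8.3469 kWh/t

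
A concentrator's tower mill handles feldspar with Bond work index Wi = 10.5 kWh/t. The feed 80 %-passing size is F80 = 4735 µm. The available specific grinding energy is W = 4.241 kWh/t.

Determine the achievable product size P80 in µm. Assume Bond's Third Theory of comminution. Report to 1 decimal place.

W = 10 Wi (P80^-0.5 − F80^-0.5)
1/√P80 = 1/√F80 + W/(10·Wi)
  = 4.2410/(10·10.5) + 1/√4735 = 0.040390 + 0.014532 = 0.054923
P80 = (1/0.054923)² = 18.2073² = 331.51 µm

P80 = 331.5 µm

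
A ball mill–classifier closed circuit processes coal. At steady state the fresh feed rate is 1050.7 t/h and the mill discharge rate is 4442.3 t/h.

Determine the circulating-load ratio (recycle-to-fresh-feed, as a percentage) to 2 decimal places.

CL = 322.79 %

M = F + R at steady state, so:
R = M − F = 4442.3 − 1050.7 = 3391.6 t/h
CL = 100·R/F = 100·3391.6/1050.7 = 322.79 %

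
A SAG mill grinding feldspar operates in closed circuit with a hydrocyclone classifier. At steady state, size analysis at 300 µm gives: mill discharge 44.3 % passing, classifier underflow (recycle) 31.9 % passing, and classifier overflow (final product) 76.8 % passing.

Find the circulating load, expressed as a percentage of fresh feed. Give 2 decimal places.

CL = 262.10 %

Balance %-passing 300 µm (r = R/F):
(1+r)d = ru + o → r = (o−d)/(d−u)
r = (76.8 − 44.3)/(44.3 − 31.9) = 32.5/12.4 = 2.6210
CL = 100·r = 262.10 %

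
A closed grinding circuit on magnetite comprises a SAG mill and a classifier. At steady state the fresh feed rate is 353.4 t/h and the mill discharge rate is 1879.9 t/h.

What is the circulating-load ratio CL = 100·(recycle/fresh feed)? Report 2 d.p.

M = F + R at steady state, so:
R = M − F = 1879.9 − 353.4 = 1526.5 t/h
CL = 100·R/F = 100·1526.5/353.4 = 431.95 %

CL = 431.95 %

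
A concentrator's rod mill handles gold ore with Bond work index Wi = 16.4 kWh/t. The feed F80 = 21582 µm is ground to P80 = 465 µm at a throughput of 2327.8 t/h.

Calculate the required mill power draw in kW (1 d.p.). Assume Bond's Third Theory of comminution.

W = 10·Wi·[P80^(−½) − F80^(−½)]
W = 10·16.4·(1/√465 − 1/√21582) = 10·16.4·(0.039567) = 6.4890 kWh/t
Power = W × throughput = 6.4890 kWh/t × 2327.8 t/h = 15105.0 kW

P = 15105.0 kW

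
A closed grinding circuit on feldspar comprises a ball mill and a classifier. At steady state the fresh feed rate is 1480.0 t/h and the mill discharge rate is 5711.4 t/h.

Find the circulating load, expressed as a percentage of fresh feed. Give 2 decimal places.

CL = 285.91 %

Steady state: M = F + R.
R = M − F = 5711.4 − 1480.0 = 4231.4 t/h
CL = 100·R/F = 100·4231.4/1480.0 = 285.91 %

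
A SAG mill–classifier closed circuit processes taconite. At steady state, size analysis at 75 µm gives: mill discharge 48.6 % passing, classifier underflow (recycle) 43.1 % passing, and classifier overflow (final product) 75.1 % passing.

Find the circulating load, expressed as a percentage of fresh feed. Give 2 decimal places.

CL = 481.82 %

Let r = R/F. Size balance at 75 µm:
r = (o − d)/(d − u)
r = (75.1 − 48.6)/(48.6 − 43.1) = 26.5/5.5 = 4.8182
CL = 100·r = 481.82 %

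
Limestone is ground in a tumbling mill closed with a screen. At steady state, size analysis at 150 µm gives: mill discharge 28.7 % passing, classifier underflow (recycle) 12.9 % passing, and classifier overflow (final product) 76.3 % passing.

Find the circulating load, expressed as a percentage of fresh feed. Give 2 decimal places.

CL = 301.27 %

Balance %-passing 150 µm (r = R/F):
r = (o − d)/(d − u)
r = (76.3 − 28.7)/(28.7 − 12.9) = 47.6/15.8 = 3.0127
CL = 100·r = 301.27 %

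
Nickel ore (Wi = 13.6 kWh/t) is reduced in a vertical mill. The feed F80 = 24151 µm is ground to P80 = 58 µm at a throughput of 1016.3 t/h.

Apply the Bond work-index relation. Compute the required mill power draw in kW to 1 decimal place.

P = 17259.4 kW

W_Bond = 10·Wi·(1/√P₈₀ − 1/√F₈₀)
W = 10·13.6·(1/√58 − 1/√24151) = 10·13.6·(0.124872) = 16.9825 kWh/t
Power = W × throughput = 16.9825 kWh/t × 1016.3 t/h = 17259.4 kW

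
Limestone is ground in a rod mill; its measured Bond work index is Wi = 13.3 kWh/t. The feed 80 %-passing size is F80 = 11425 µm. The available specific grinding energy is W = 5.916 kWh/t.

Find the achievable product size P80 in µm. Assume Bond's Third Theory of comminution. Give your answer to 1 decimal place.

P80 = 345.0 µm

W = 10·Wi·[P80^(−½) − F80^(−½)]
⇒ 1/√P80 = W/(10 Wi) + 1/√F80
  = 5.9160/(10·13.3) + 1/√11425 = 0.044481 + 0.009356 = 0.053837
P80 = (1/0.053837)² = 18.5747² = 345.02 µm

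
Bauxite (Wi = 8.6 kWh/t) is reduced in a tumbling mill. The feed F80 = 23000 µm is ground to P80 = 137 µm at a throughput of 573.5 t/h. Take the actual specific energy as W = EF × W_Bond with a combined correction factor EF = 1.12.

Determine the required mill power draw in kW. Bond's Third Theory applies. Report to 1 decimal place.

P = 4355.2 kW

Bond:  W = 10 Wi (1/√P − 1/√F)
W = 10·8.6·(1/√137 − 1/√23000) = 10·8.6·(0.078842) = 6.7804 kWh/t
Corrected W = EF·W_Bond = 1.12·6.7804 = 7.5941 kWh/t
P_mill = W·ṁ = 7.5941·573.5 = 4355.2 kW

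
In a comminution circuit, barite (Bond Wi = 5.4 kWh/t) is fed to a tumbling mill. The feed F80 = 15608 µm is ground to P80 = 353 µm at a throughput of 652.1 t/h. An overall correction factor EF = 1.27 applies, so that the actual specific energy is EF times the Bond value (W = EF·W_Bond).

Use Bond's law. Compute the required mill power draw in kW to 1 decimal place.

P = 2022.3 kW

W_Bond = 10·Wi·(1/√P₈₀ − 1/√F₈₀)
W = 10·5.4·(1/√353 − 1/√15608) = 10·5.4·(0.045220) = 2.4419 kWh/t
W_actual = 1.27 × 2.4419 = 3.1012 kWh/t
Mill draw = 3.1012 × 652.1 = 2022.3 kW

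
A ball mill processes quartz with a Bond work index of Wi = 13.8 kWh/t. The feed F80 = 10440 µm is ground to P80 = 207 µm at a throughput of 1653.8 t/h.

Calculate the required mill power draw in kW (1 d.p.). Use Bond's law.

W = 10 Wi / √P80 − 10 Wi / √F80
W = 10·13.8·(1/√207 − 1/√10440) = 10·13.8·(0.059718) = 8.2411 kWh/t
P_mill = W·ṁ = 8.2411·1653.8 = 13629.1 kW

P = 13629.1 kW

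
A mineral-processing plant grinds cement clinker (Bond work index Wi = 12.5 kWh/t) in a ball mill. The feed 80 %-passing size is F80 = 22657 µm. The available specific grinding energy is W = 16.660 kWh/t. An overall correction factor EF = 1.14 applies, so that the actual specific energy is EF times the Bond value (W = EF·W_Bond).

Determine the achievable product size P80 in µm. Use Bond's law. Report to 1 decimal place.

W_Bond = 10·Wi·(1/√P₈₀ − 1/√F₈₀)
W_Bond = W / EF = 16.660 / 1.14 = 14.6140 kWh/t
P80^(−½) = W_Bond/(10 Wi) + F80^(−½)
  = 14.6140/(10·12.5) + 1/√22657 = 0.116912 + 0.006644 = 0.123556
P80 = (1/0.123556)² = 8.0935² = 65.50 µm

P80 = 65.5 µm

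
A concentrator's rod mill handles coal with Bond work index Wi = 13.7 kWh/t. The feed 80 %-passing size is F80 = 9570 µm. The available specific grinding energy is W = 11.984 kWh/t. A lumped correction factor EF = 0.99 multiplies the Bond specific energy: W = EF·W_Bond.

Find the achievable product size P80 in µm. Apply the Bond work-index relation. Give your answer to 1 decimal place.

Bond: W = 10·Wi·(1/√P80 − 1/√F80)
W_Bond = W / EF = 11.984 / 0.99 = 12.1051 kWh/t
P80^(−½) = W_Bond/(10 Wi) + F80^(−½)
  = 12.1051/(10·13.7) + 1/√9570 = 0.088358 + 0.010222 = 0.098580
P80 = (1/0.098580)² = 10.1440² = 102.90 µm

P80 = 102.9 µm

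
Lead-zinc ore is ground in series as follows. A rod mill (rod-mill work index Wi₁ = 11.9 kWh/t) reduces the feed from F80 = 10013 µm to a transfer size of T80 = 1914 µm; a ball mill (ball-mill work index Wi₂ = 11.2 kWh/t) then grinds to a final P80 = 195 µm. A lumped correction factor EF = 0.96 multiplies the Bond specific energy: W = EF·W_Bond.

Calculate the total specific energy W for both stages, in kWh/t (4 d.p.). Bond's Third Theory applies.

W = 6.7116 kWh/t

W_Bond = 10·Wi·(1/√P₈₀ − 1/√F₈₀)
Stage 1 (10013→1914 µm, Wi₁=11.9): W₁ = 10·11.9·(0.022858 − 0.009994) = 1.5308 kWh/t
Stage 2 (1914→195 µm, Wi₂=11.2): W₂ = 10·11.2·(0.071611 − 0.022858) = 5.4604 kWh/t
W = W₁ + W₂ = 1.5308 + 5.4604 = 6.9913 kWh/t
Apply correction: 6.9913 × 0.96 = 6.7116 kWh/t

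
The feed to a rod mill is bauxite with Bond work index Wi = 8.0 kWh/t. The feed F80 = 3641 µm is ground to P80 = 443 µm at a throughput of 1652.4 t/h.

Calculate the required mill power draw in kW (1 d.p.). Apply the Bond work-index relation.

P = 4089.9 kW

W_Bond = 10·Wi·(1/√P₈₀ − 1/√F₈₀)
W = 10·8.0·(1/√443 − 1/√3641) = 10·8.0·(0.030939) = 2.4751 kWh/t
P = W·T = 2.4751·1652.4 = 4089.9 kW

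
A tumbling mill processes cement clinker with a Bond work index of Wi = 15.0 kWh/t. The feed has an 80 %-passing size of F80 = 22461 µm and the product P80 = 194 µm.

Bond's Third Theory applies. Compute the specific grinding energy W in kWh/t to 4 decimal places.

W = 9.7685 kWh/t

W = 10·Wi·(P80^(-½) − F80^(-½))
1/√194 = 0.071796;  1/√22461 = 0.006672
W = 10·15.0·(0.071796 − 0.006672) = 9.7685 kWh/t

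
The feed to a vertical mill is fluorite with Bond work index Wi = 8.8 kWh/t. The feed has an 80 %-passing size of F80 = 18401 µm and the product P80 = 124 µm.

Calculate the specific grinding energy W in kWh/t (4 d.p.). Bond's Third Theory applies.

W = 10 Wi (1/√P80 − 1/√F80)  [Bond]
1/√124 = 0.089803;  1/√18401 = 0.007372
W = 10·8.8·(0.089803 − 0.007372) = 7.2539 kWh/t

W = 7.2539 kWh/t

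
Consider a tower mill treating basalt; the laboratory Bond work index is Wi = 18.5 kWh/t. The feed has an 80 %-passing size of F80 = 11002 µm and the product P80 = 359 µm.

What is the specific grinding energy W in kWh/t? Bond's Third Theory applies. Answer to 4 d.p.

W = 10 Wi / √P80 − 10 Wi / √F80
1/√359 = 0.052778;  1/√11002 = 0.009534
W = 10·18.5·(0.052778 − 0.009534) = 8.0002 kWh/t

W = 8.0002 kWh/t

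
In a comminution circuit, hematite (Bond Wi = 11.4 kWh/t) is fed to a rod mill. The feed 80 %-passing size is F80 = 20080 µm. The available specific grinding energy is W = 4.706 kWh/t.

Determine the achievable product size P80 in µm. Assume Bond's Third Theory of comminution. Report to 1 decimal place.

Bond: W = 10·Wi·(1/√P80 − 1/√F80)
⇒ 1/√P80 = W/(10·Wi) + 1/√F80
  = 4.7060/(10·11.4) + 1/√20080 = 0.041281 + 0.007057 = 0.048338
P80 = (1/0.048338)² = 20.6878² = 427.99 µm

P80 = 428.0 µm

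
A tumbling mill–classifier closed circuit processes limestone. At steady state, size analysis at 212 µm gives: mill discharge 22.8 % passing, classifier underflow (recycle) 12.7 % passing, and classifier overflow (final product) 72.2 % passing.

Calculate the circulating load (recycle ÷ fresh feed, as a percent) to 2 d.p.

Mass balance on the −212 µm fraction:
r = (o − d)/(d − u)
r = (72.2 − 22.8)/(22.8 − 12.7) = 49.4/10.1 = 4.8911
CL = 100·r = 489.11 %

CL = 489.11 %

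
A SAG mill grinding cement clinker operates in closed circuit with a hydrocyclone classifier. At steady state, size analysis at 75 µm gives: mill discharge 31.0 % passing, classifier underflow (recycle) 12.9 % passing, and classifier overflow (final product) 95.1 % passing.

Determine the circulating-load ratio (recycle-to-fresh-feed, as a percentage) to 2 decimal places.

CL = 354.14 %

Mass balance on the −75 µm fraction:
r = (o − d)/(d − u)
r = (95.1 − 31.0)/(31.0 − 12.9) = 64.1/18.1 = 3.5414
CL = 100·r = 354.14 %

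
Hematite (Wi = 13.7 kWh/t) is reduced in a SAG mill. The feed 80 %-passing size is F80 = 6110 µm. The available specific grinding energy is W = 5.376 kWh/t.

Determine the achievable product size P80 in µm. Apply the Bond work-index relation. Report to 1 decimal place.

W_Bond = 10·Wi·(1/√P₈₀ − 1/√F₈₀)
P80^(−½) = W/(10 Wi) + F80^(−½)
  = 5.3760/(10·13.7) + 1/√6110 = 0.039241 + 0.012793 = 0.052034
P80 = (1/0.052034)² = 19.2182² = 369.34 µm

P80 = 369.3 µm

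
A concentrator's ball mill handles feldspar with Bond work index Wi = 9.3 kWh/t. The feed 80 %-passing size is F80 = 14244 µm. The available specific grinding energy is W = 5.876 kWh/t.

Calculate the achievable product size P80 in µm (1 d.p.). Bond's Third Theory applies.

P80 = 195.3 µm

Bond:  W = 10 Wi (1/√P − 1/√F)
P80^-0.5 = F80^-0.5 + W/(10 Wi)
  = 5.8760/(10·9.3) + 1/√14244 = 0.063183 + 0.008379 = 0.071562
P80 = (1/0.071562)² = 13.9740² = 195.27 µm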